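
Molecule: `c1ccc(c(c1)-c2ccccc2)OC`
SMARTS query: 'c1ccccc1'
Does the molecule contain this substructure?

The pattern c1ccccc1 describes six aromatic carbons in a ring — a benzene ring.
The molecule carries a phenyl ring, whose atoms satisfy every constraint of the query, so the pattern matches.

Yes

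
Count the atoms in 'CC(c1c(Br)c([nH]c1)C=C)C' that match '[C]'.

5

The query [C] means: uppercase C matches aliphatic (non-aromatic) carbon only.
Check the 11 heavy atoms by environment: 1× n (aromatic) → no; 4× c (aromatic) → no; 1× Br → no; 5× C → match.
That gives 5 matching atoms.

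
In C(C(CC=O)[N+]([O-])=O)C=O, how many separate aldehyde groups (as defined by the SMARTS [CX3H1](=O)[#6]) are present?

2

[CX3H1](=O)[#6] is the SMARTS for an aldehyde: an sp2 carbon with one H, double-bonded to O and single-bonded to carbon.
The molecule carries 2 separate instances of an aldehyde (-CHO) meeting every constraint; each maps to a distinct set of atoms, giving 2 matches.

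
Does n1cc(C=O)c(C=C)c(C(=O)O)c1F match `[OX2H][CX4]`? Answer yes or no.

No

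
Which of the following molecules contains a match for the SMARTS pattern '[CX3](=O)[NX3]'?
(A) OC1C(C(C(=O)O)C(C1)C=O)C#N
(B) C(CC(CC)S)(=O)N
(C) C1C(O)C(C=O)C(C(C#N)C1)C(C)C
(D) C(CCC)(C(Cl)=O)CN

[CX3](=O)[NX3] describes a carbonyl carbon bonded to a trivalent nitrogen (an amide).
(A) has a nitrile (-C#N) but the nitrile N is NX1 (triple-bonded), not NX3.
(B) contains a primary amide (-C(=O)NH2), which satisfies every atom and bond constraint.
(C) has a nitrile (-C#N) but the nitrile N is NX1 (triple-bonded), not NX3.
(D) has a primary amino group (-NH2) but the -NH2 is not attached to a carbonyl carbon.
So the answer is (B).

B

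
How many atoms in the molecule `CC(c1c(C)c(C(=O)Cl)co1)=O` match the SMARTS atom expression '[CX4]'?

The query [CX4] means: C with X4: aliphatic carbon with exactly 4 total connections (bonds + H).
Check the 12 heavy atoms by environment: 1× o (aromatic, X2) → no; 4× c (aromatic, X3) → no; 2× C (X3) → no; 2× O (X1) → no; 1× Cl (X1) → no; 2× C (X4) → match.
That gives 2 matching atoms.

2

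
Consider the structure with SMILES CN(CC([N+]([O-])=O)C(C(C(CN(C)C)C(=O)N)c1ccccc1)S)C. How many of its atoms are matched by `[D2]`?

7

The query [D2] means: atom with exactly two heavy-atom neighbours.
Check the 25 heavy atoms by environment: 2× C (D2) → match; 5× C (D3) → no; 1× c (aromatic, D3) → no; 5× c (aromatic, D2) → match; 1× N (charge +1, D3) → no; 1× O (charge -1, D1) → no; 2× O (D1) → no; 1× N (D1) → no; 2× N (D3) → no; 4× C (D1) → no; 1× S (D1) → no.
Summing the matching environments: 2 + 5 = 7 matching atoms.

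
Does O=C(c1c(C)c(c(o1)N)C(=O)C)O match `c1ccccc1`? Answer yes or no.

No

The pattern c1ccccc1 describes six aromatic carbons in a ring — a benzene ring.
The closest candidate here is a methyl group (-CH3), but no six-membered all-carbon aromatic ring is present. No other fragment satisfies the full query, so there is no match.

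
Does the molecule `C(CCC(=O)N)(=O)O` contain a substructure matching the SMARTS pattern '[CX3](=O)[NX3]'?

Yes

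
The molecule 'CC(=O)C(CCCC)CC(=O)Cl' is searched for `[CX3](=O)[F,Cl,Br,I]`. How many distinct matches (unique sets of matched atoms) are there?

1

[CX3](=O)[F,Cl,Br,I] is the SMARTS for an acyl halide: a carbonyl carbon bonded to a halogen.
Exactly one fragment in the molecule meets all constraints, giving 1 match.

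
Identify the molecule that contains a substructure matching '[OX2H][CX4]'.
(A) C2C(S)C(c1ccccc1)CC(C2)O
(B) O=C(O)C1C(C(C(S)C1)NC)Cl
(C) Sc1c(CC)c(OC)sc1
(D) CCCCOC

[OX2H][CX4] describes a hydroxyl oxygen bound to an sp3 (X4) carbon (an aliphatic alcohol).
(A) contains a hydroxyl group (-OH), which satisfies every atom and bond constraint.
(B) has a carboxylic acid group (-C(=O)OH) but the -OH is on a CX3 carbonyl carbon, not a CX4 carbon.
(C) has a methoxy ether (-OCH3) but the oxygen has H0 (ether), not H1.
(D) has a methoxy ether (-OCH3) but the oxygen has H0 (ether), not H1.
So the answer is (A).

A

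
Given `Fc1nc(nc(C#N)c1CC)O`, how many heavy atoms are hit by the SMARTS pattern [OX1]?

Check the 12 heavy atoms by environment: 2× n (aromatic, X2) → no; 4× c (aromatic, X3) → no; 1× F (X1) → no; 1× C (X2) → no; 1× N (X1) → no; 1× O (X2) → no; 2× C (X4) → no.
No environment satisfies the query, so 0 matching atoms.

0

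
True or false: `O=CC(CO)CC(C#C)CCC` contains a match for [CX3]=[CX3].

The pattern [CX3]=[CX3] describes a non-aromatic C=C double bond between two sp2 carbons — an alkene.
The closest candidate here is an ethyl group (-CH2CH3), but its C-C bond is a single bond between CX4 carbons, not CX3=CX3. No other fragment satisfies the full query, so there is no match.

False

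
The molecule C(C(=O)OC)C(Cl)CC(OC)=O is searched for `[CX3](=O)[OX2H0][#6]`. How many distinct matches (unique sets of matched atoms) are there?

[CX3](=O)[OX2H0][#6] is the SMARTS for an ester: a carbonyl carbon bonded to an oxygen that is itself bonded to carbon (no H on that O).
The molecule carries 2 separate instances of a methyl-ester group (-C(=O)OCH3) meeting every constraint; each maps to a distinct set of atoms, giving 2 matches.

2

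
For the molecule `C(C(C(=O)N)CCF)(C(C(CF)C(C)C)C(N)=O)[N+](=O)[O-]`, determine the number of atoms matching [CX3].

2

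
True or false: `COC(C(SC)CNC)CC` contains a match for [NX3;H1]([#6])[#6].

True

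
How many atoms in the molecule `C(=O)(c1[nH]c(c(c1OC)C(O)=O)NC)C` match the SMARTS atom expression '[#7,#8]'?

The query [#7,#8] means: nitrogen or oxygen (comma = OR).
Check the 15 heavy atoms by environment: 1× n (aromatic) → match; 4× c (aromatic) → no; 4× O → match; 5× C → no; 1× N → match.
Summing the matching environments: 1 + 4 + 1 = 6 matching atoms.

6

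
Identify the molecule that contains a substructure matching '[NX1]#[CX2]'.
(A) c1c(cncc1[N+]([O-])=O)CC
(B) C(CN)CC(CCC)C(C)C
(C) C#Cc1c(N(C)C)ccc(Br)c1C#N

C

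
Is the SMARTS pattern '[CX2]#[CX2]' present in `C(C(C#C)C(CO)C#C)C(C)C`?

The pattern [CX2]#[CX2] describes a carbon-carbon triple bond — an alkyne.
The molecule carries an ethynyl group (-C#CH), whose atoms satisfy every constraint of the query, so the pattern matches.

Yes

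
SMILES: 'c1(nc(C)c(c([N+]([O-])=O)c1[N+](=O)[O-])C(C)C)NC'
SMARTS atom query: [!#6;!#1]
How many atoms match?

The query [!#6;!#1] means: not carbon and not hydrogen — any heteroatom.
Check the 18 heavy atoms by environment: 1× n (aromatic) → match; 5× c (aromatic) → no; 2× N (charge +1) → match; 2× O (charge -1) → match; 2× O → match; 5× C → no; 1× N → match.
Summing the matching environments: 1 + 2 + 2 + 2 + 1 = 8 matching atoms.

8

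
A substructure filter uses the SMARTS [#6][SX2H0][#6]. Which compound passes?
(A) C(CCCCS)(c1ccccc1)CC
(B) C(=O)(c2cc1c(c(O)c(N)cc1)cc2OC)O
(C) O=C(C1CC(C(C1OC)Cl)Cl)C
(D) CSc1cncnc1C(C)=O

[#6][SX2H0][#6] describes an aliphatic sulfur bridging two carbons with no H on the sulfur (a thioether).
(A) has a thiol (-SH) but the sulfur has H1, not H0 bridging two carbons.
(B) has a methoxy ether (-OCH3) but the bridging atom is O, not S.
(C) has a methoxy ether (-OCH3) but the bridging atom is O, not S.
(D) contains a methylthio ether (-SCH3), which satisfies every atom and bond constraint.
So the answer is (D).

D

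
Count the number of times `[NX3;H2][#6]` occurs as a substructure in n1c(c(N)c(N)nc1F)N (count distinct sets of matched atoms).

3

[NX3;H2][#6] is the SMARTS for a primary amine: a trivalent nitrogen with two H attached to carbon.
The molecule carries 3 separate instances of a primary amino group (-NH2) meeting every constraint; each maps to a distinct set of atoms, giving 3 matches.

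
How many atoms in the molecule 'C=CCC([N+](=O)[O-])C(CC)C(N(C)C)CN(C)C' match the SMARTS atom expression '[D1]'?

8

The query [D1] means: atom with exactly one heavy-atom neighbour (degree 1).
Check the 18 heavy atoms by environment: 4× C (D2) → no; 3× C (D3) → no; 6× C (D1) → match; 2× N (D3) → no; 1× N (charge +1, D3) → no; 1× O (charge -1, D1) → match; 1× O (D1) → match.
Summing the matching environments: 6 + 1 + 1 = 8 matching atoms.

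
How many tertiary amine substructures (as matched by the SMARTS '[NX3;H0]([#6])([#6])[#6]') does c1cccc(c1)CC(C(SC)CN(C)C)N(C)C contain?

2

[NX3;H0]([#6])([#6])[#6] is the SMARTS for a tertiary amine: a trivalent nitrogen with no H, bonded to three carbons.
The molecule carries 2 separate instances of a dimethylamino group (-N(CH3)2) meeting every constraint; each maps to a distinct set of atoms, giving 2 matches.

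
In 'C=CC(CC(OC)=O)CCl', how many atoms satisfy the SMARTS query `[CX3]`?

The query [CX3] means: C with X3: aliphatic carbon with exactly 3 total connections.
Check the 10 heavy atoms by environment: 4× C (X4) → no; 1× Cl (X1) → no; 3× C (X3) → match; 1× O (X1) → no; 1× O (X2) → no.
That gives 3 matching atoms.

3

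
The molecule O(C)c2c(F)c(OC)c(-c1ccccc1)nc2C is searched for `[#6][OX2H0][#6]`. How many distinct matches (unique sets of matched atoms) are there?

2

[#6][OX2H0][#6] is the SMARTS for an ether: an aliphatic oxygen bridging two carbons with no H on the oxygen.
The molecule carries 2 separate instances of a methoxy ether (-OCH3) meeting every constraint; each maps to a distinct set of atoms, giving 2 matches.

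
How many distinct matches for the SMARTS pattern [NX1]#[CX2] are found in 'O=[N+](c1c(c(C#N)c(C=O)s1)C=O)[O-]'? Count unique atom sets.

1

[NX1]#[CX2] is the SMARTS for a nitrile: a nitrogen triple-bonded to a two-connected carbon.
Exactly one fragment in the molecule meets all constraints, giving 1 match.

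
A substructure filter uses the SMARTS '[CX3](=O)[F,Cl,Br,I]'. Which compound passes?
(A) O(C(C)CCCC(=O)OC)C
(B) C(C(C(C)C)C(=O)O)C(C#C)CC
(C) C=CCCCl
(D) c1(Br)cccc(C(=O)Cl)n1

[CX3](=O)[F,Cl,Br,I] describes a carbonyl carbon bonded to a halogen (an acyl halide).
(A) has a methyl-ester group (-C(=O)OCH3) but the carbonyl is bonded to -O-C, not to a halogen.
(B) has a carboxylic acid group (-C(=O)OH) but the carbonyl is bonded to -OH, not to a halogen.
(C) has a chloro substituent but the Cl is not on a carbonyl carbon.
(D) contains an acyl chloride (-C(=O)Cl), which satisfies every atom and bond constraint.
So the answer is (D).

D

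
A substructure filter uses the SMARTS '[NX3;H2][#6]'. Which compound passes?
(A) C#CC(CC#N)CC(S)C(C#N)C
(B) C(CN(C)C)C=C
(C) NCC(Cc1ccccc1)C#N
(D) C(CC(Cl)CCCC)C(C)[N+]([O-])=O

C

[NX3;H2][#6] describes a trivalent nitrogen with two H attached to carbon (a primary amine).
(A) has a nitrile (-C#N) but the nitrogen is NX1 (triple-bonded), not NX3 with two H.
(B) has a dimethylamino group (-N(CH3)2) but the nitrogen has H0, not H2.
(C) contains a primary amino group (-NH2), which satisfies every atom and bond constraint.
(D) has a nitro group (-[N+](=O)[O-]) but the nitrogen is [N+] with no H, not NX3H2.
So the answer is (C).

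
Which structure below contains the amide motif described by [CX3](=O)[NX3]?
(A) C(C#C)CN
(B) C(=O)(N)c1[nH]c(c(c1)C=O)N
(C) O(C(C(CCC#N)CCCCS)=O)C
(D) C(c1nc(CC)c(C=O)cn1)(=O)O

[CX3](=O)[NX3] describes a carbonyl carbon bonded to a trivalent nitrogen (an amide).
(A) has a primary amino group (-NH2) but the -NH2 is not attached to a carbonyl carbon.
(B) contains a primary amide (-C(=O)NH2), which satisfies every atom and bond constraint.
(C) has a methyl-ester group (-C(=O)OCH3) but the carbonyl is bonded to O, not to an NX3 nitrogen.
(D) has a carboxylic acid group (-C(=O)OH) but the carbonyl is bonded to O, not to an NX3 nitrogen.
So the answer is (B).

B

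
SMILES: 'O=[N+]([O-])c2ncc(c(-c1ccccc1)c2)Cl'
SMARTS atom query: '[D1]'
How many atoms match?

3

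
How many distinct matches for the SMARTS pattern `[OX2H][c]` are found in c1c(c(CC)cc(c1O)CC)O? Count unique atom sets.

2

[OX2H][c] is the SMARTS for a phenol: a hydroxyl oxygen attached to an aromatic carbon.
The molecule carries 2 separate instances of a hydroxyl group (-OH) meeting every constraint; each maps to a distinct set of atoms, giving 2 matches.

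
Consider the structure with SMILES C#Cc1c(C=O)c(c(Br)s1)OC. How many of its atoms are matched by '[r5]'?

Check the 12 heavy atoms by environment: 1× s (aromatic, in 5-ring) → match; 4× c (aromatic, in 5-ring) → match; 4× C (acyclic) → no; 1× Br (acyclic) → no; 2× O (acyclic) → no.
Summing the matching environments: 1 + 4 = 5 matching atoms.

5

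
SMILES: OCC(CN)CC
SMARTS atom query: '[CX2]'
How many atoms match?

0

The query [CX2] means: C with X2: aliphatic carbon with exactly 2 total connections.
Check the 7 heavy atoms by environment: 5× C (X4) → no; 1× N (X3) → no; 1× O (X2) → no.
No environment satisfies the query, so 0 matching atoms.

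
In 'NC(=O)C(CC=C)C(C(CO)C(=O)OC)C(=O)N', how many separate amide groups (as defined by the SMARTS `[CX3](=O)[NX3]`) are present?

2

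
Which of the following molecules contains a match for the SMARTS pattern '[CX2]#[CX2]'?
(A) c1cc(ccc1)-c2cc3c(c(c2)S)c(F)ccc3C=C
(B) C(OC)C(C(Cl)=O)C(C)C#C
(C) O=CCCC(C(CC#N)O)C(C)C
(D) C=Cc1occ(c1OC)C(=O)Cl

B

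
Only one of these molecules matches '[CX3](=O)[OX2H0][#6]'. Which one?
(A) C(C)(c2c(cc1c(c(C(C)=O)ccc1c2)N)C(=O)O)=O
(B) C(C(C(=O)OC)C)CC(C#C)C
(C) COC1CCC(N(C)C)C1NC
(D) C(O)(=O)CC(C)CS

[CX3](=O)[OX2H0][#6] describes a carbonyl carbon bonded to an oxygen that is itself bonded to carbon (no H on that O) (an ester).
(A) has a carboxylic acid group (-C(=O)OH) but the singly-bonded O carries H (OX2H1, not H0).
(B) contains a methyl-ester group (-C(=O)OCH3), which satisfies every atom and bond constraint.
(C) has a methoxy ether (-OCH3) but the ether oxygen is not adjacent to a C=O carbon.
(D) has a carboxylic acid group (-C(=O)OH) but the singly-bonded O carries H (OX2H1, not H0).
So the answer is (B).

B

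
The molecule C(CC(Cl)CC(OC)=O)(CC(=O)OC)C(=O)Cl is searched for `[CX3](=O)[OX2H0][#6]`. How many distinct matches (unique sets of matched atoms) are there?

[CX3](=O)[OX2H0][#6] is the SMARTS for an ester: a carbonyl carbon bonded to an oxygen that is itself bonded to carbon (no H on that O).
The molecule carries 2 separate instances of a methyl-ester group (-C(=O)OCH3) meeting every constraint; each maps to a distinct set of atoms, giving 2 matches.

2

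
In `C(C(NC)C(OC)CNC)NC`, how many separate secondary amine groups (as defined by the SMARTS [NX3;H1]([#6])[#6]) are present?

3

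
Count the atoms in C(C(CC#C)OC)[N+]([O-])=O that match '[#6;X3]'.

0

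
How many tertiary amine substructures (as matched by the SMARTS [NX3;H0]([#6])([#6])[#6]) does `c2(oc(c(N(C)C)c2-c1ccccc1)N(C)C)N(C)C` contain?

3

[NX3;H0]([#6])([#6])[#6] is the SMARTS for a tertiary amine: a trivalent nitrogen with no H, bonded to three carbons.
The molecule carries 3 separate instances of a dimethylamino group (-N(CH3)2) meeting every constraint; each maps to a distinct set of atoms, giving 3 matches.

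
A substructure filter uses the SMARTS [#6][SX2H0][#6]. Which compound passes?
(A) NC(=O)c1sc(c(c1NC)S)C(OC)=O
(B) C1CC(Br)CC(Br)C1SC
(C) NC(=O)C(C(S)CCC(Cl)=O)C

[#6][SX2H0][#6] describes an aliphatic sulfur bridging two carbons with no H on the sulfur (a thioether).
(A) has a thiol (-SH) but the sulfur has H1, not H0 bridging two carbons.
(B) contains a methylthio ether (-SCH3), which satisfies every atom and bond constraint.
(C) has a thiol (-SH) but the sulfur has H1, not H0 bridging two carbons.
So the answer is (B).

B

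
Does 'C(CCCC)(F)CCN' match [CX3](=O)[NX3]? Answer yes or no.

No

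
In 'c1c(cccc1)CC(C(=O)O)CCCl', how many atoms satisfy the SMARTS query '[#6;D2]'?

8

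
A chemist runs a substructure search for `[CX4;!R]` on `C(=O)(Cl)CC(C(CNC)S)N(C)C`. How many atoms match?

Check the 13 heavy atoms by environment: 7× C (X4, acyclic) → match; 2× N (X3, acyclic) → no; 1× S (X2, acyclic) → no; 1× C (X3, acyclic) → no; 1× O (X1, acyclic) → no; 1× Cl (X1, acyclic) → no.
That gives 7 matching atoms.

7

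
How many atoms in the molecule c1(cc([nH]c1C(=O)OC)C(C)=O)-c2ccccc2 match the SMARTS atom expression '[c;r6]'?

Check the 18 heavy atoms by environment: 1× n (aromatic, in 5-ring) → no; 4× c (aromatic, in 5-ring) → no; 4× C (acyclic) → no; 3× O (acyclic) → no; 6× c (aromatic, in 6-ring) → match.
That gives 6 matching atoms.

6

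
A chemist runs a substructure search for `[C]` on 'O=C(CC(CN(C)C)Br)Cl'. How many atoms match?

6

The query [C] means: uppercase C matches aliphatic (non-aromatic) carbon only.
Check the 10 heavy atoms by environment: 6× C → match; 1× O → no; 1× Cl → no; 1× N → no; 1× Br → no.
That gives 6 matching atoms.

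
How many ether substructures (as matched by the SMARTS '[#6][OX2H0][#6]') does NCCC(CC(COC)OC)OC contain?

3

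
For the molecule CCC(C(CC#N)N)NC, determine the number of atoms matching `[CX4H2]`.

2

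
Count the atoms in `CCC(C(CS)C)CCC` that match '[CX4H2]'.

4

The query [CX4H2] means: sp3 carbon (X4) with exactly two hydrogens.
Check the 10 heavy atoms by environment: 3× C (H3, X4) → no; 4× C (H2, X4) → match; 2× C (H1, X4) → no; 1× S (H1, X2) → no.
That gives 4 matching atoms.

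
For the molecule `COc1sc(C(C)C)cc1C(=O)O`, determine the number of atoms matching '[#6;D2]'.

1

The query [#6;D2] means: any carbon bonded to exactly two heavy atoms.
Check the 13 heavy atoms by environment: 1× s (aromatic, D2) → no; 3× c (aromatic, D3) → no; 1× c (aromatic, D2) → match; 2× C (D3) → no; 3× C (D1) → no; 1× O (D2) → no; 2× O (D1) → no.
That gives 1 matching atom.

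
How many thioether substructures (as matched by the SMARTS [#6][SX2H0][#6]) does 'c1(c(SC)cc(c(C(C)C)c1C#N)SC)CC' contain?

2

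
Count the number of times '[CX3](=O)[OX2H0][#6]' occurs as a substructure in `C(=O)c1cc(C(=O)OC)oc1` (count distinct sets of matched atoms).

1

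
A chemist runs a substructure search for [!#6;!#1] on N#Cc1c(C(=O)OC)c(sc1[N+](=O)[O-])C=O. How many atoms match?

8

The query [!#6;!#1] means: not carbon and not hydrogen — any heteroatom.
Check the 16 heavy atoms by environment: 1× s (aromatic) → match; 4× c (aromatic) → no; 4× C → no; 4× O → match; 1× N → match; 1× N (charge +1) → match; 1× O (charge -1) → match.
Summing the matching environments: 1 + 4 + 1 + 1 + 1 = 8 matching atoms.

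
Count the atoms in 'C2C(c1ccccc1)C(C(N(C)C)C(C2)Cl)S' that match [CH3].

2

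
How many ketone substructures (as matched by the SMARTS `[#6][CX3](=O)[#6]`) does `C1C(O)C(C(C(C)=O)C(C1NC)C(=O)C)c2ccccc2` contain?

2

[#6][CX3](=O)[#6] is the SMARTS for a ketone: a carbonyl carbon (no H) flanked by two carbons.
The molecule carries 2 separate instances of an acetyl/ketone group (-C(=O)CH3) meeting every constraint; each maps to a distinct set of atoms, giving 2 matches.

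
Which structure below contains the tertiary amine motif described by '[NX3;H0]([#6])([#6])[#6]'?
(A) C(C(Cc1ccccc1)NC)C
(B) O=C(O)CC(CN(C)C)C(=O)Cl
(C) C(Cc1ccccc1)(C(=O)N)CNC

[NX3;H0]([#6])([#6])[#6] describes a trivalent nitrogen with no H, bonded to three carbons (a tertiary amine).
(A) has an N-methylamino group (-NHCH3) but the nitrogen still has one H (H1), not H0.
(B) contains a dimethylamino group (-N(CH3)2), which satisfies every atom and bond constraint.
(C) has an N-methylamino group (-NHCH3) but the nitrogen still has one H (H1), not H0.
So the answer is (B).

B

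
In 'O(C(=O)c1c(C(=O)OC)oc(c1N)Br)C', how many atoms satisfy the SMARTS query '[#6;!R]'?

4

The query [#6;!R] means: carbon not in any ring.
Check the 15 heavy atoms by environment: 1× o (aromatic, in 5-ring) → no; 4× c (aromatic, in 5-ring) → no; 4× C (acyclic) → match; 4× O (acyclic) → no; 1× N (acyclic) → no; 1× Br (acyclic) → no.
That gives 4 matching atoms.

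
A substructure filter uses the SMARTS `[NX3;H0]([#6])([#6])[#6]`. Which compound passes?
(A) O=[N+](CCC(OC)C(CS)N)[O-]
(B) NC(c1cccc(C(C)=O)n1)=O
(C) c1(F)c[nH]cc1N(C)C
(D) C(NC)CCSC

C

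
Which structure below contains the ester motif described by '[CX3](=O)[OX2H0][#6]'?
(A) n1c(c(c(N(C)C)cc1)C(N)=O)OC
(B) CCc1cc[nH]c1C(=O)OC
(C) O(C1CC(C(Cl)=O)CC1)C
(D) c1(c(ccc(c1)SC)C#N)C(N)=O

B

[CX3](=O)[OX2H0][#6] describes a carbonyl carbon bonded to an oxygen that is itself bonded to carbon (no H on that O) (an ester).
(A) has a methoxy ether (-OCH3) but the ether oxygen is not adjacent to a C=O carbon.
(B) contains a methyl-ester group (-C(=O)OCH3), which satisfies every atom and bond constraint.
(C) has a methoxy ether (-OCH3) but the ether oxygen is not adjacent to a C=O carbon.
(D) has a primary amide (-C(=O)NH2) but the carbonyl is bonded to N, not to an O-C linkage.
So the answer is (B).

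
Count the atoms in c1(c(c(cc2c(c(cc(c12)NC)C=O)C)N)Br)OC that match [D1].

The query [D1] means: atom with exactly one heavy-atom neighbour (degree 1).
Check the 19 heavy atoms by environment: 8× c (aromatic, D3) → no; 2× c (aromatic, D2) → no; 1× Br (D1) → match; 1× O (D2) → no; 3× C (D1) → match; 1× C (D2) → no; 1× O (D1) → match; 1× N (D2) → no; 1× N (D1) → match.
Summing the matching environments: 1 + 3 + 1 + 1 = 6 matching atoms.

6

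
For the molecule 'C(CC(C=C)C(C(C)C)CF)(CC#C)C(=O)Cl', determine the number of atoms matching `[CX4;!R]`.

9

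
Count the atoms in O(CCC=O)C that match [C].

The query [C] means: uppercase C matches aliphatic (non-aromatic) carbon only.
Check the 6 heavy atoms by environment: 4× C → match; 2× O → no.
That gives 4 matching atoms.

4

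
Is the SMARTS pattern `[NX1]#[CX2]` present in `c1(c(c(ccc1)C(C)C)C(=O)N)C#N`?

Yes

The pattern [NX1]#[CX2] describes a nitrogen triple-bonded to a two-connected carbon — a nitrile.
The molecule carries a nitrile (-C#N), whose atoms satisfy every constraint of the query, so the pattern matches.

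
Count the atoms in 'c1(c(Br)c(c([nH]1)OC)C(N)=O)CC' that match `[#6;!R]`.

The query [#6;!R] means: carbon not in any ring.
Check the 13 heavy atoms by environment: 1× n (aromatic, in 5-ring) → no; 4× c (aromatic, in 5-ring) → no; 2× O (acyclic) → no; 4× C (acyclic) → match; 1× Br (acyclic) → no; 1× N (acyclic) → no.
That gives 4 matching atoms.

4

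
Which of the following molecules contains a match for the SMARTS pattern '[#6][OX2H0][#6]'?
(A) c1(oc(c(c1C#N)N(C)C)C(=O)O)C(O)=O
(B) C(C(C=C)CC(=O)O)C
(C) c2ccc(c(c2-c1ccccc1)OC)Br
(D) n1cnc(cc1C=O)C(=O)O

C

[#6][OX2H0][#6] describes an aliphatic oxygen bridging two carbons with no H on the oxygen (an ether).
(A) has a carboxylic acid group (-C(=O)OH) but the -OH oxygen has H1; the =O is OX1, not OX2.
(B) has a carboxylic acid group (-C(=O)OH) but the -OH oxygen has H1; the =O is OX1, not OX2.
(C) contains a methoxy ether (-OCH3), which satisfies every atom and bond constraint.
(D) has a carboxylic acid group (-C(=O)OH) but the -OH oxygen has H1; the =O is OX1, not OX2.
So the answer is (C).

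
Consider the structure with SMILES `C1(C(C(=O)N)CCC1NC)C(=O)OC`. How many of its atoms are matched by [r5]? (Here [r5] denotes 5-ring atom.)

5

The query [r5] means: r5 matches atoms in a five-membered ring.
Check the 14 heavy atoms by environment: 5× C (in 5-ring) → match; 2× N (acyclic) → no; 4× C (acyclic) → no; 3× O (acyclic) → no.
That gives 5 matching atoms.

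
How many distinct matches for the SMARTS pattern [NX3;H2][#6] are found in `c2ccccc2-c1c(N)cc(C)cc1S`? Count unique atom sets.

1

[NX3;H2][#6] is the SMARTS for a primary amine: a trivalent nitrogen with two H attached to carbon.
Exactly one fragment in the molecule meets all constraints, giving 1 match.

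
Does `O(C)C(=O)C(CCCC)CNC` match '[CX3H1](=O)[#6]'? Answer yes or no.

No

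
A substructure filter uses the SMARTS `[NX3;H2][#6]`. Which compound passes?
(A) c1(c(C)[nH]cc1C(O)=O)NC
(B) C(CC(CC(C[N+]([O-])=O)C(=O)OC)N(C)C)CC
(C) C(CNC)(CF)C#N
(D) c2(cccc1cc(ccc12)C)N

[NX3;H2][#6] describes a trivalent nitrogen with two H attached to carbon (a primary amine).
(A) has an N-methylamino group (-NHCH3) but the nitrogen bears two carbons and only one H (H1), not H2.
(B) has a dimethylamino group (-N(CH3)2) but the nitrogen has H0, not H2.
(C) has a nitrile (-C#N) but the nitrogen is NX1 (triple-bonded), not NX3 with two H.
(D) contains a primary amino group (-NH2), which satisfies every atom and bond constraint.
So the answer is (D).

D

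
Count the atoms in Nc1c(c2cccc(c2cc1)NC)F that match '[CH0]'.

The query [CH0] means: aliphatic carbon with no attached hydrogen.
Check the 14 heavy atoms by environment: 5× c (aromatic, H0) → no; 5× c (aromatic, H1) → no; 1× N (H1) → no; 1× C (H3) → no; 1× N (H2) → no; 1× F (H0) → no.
No environment satisfies the query, so 0 matching atoms.

0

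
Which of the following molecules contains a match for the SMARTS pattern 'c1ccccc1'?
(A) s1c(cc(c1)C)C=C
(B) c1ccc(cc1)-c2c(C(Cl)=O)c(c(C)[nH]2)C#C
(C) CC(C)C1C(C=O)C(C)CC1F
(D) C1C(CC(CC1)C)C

B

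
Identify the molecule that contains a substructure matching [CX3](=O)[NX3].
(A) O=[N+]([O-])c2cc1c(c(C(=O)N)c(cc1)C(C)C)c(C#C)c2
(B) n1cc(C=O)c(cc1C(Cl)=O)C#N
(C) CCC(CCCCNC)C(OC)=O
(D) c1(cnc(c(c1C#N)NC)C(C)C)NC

[CX3](=O)[NX3] describes a carbonyl carbon bonded to a trivalent nitrogen (an amide).
(A) contains a primary amide (-C(=O)NH2), which satisfies every atom and bond constraint.
(B) has a nitrile (-C#N) but the nitrile N is NX1 (triple-bonded), not NX3.
(C) has a methyl-ester group (-C(=O)OCH3) but the carbonyl is bonded to O, not to an NX3 nitrogen.
(D) has a nitrile (-C#N) but the nitrile N is NX1 (triple-bonded), not NX3.
So the answer is (A).

A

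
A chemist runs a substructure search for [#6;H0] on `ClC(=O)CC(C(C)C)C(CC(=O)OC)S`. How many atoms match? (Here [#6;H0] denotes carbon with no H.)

2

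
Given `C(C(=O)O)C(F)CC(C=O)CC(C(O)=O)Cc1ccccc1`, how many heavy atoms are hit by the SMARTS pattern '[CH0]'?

2

Check the 22 heavy atoms by environment: 4× C (H2) → no; 4× C (H1) → no; 1× c (aromatic, H0) → no; 5× c (aromatic, H1) → no; 1× F (H0) → no; 2× C (H0) → match; 3× O (H0) → no; 2× O (H1) → no.
That gives 2 matching atoms.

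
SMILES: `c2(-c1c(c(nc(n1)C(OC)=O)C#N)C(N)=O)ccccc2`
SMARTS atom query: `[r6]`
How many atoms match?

Check the 21 heavy atoms by environment: 2× n (aromatic, in 6-ring) → match; 10× c (aromatic, in 6-ring) → match; 4× C (acyclic) → no; 3× O (acyclic) → no; 2× N (acyclic) → no.
Summing the matching environments: 2 + 10 = 12 matching atoms.

12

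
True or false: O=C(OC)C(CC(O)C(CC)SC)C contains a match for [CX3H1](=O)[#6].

The pattern [CX3H1](=O)[#6] describes an sp2 carbon with one H, double-bonded to O and single-bonded to carbon — an aldehyde.
The closest candidate here is a methyl-ester group (-C(=O)OCH3), but the carbonyl carbon has H0, not H1. No other fragment satisfies the full query, so there is no match.

False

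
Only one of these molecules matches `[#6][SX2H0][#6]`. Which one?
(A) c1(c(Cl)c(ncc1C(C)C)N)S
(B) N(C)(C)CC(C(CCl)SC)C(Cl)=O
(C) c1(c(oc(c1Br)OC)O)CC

B

[#6][SX2H0][#6] describes an aliphatic sulfur bridging two carbons with no H on the sulfur (a thioether).
(A) has a thiol (-SH) but the sulfur has H1, not H0 bridging two carbons.
(B) contains a methylthio ether (-SCH3), which satisfies every atom and bond constraint.
(C) has a methoxy ether (-OCH3) but the bridging atom is O, not S.
So the answer is (B).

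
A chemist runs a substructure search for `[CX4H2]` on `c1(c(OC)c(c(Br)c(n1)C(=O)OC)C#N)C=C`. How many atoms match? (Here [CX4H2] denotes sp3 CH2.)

The query [CX4H2] means: sp3 carbon (X4) with exactly two hydrogens.
Check the 17 heavy atoms by environment: 1× n (aromatic, H0, X2) → no; 5× c (aromatic, H0, X3) → no; 1× C (H0, X3) → no; 1× O (H0, X1) → no; 2× O (H0, X2) → no; 2× C (H3, X4) → no; 1× Br (H0, X1) → no; 1× C (H0, X2) → no; 1× N (H0, X1) → no; 1× C (H1, X3) → no; 1× C (H2, X3) → no.
No environment satisfies the query, so 0 matching atoms.

0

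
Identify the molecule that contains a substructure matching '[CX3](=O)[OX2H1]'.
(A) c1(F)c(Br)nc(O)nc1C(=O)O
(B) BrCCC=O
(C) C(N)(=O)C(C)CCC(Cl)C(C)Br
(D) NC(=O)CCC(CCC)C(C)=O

[CX3](=O)[OX2H1] describes an sp2 carbon double-bonded to O and single-bonded to an -OH oxygen (a carboxylic acid).
(A) contains a carboxylic acid group (-C(=O)OH), which satisfies every atom and bond constraint.
(B) has an aldehyde (-CHO) but there is no singly-bonded oxygen on the carbonyl carbon.
(C) has a primary amide (-C(=O)NH2) but the carbonyl is bonded to N, not to an -OH oxygen.
(D) has a primary amide (-C(=O)NH2) but the carbonyl is bonded to N, not to an -OH oxygen.
So the answer is (A).

A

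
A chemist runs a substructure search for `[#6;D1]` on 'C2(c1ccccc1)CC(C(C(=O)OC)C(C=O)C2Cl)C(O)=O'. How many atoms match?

1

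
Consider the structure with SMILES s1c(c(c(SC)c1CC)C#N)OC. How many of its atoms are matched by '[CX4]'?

4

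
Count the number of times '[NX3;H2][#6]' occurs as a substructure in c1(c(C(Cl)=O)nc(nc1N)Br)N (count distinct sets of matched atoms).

[NX3;H2][#6] is the SMARTS for a primary amine: a trivalent nitrogen with two H attached to carbon.
The molecule carries 2 separate instances of a primary amino group (-NH2) meeting every constraint; each maps to a distinct set of atoms, giving 2 matches.

2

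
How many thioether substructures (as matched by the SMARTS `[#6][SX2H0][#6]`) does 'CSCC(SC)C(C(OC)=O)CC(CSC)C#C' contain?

[#6][SX2H0][#6] is the SMARTS for a thioether: an aliphatic sulfur bridging two carbons with no H on the sulfur.
The molecule carries 3 separate instances of a methylthio ether (-SCH3) meeting every constraint; each maps to a distinct set of atoms, giving 3 matches.

3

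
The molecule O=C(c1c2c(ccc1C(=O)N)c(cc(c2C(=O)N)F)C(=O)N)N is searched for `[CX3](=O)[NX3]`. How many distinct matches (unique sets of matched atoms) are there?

[CX3](=O)[NX3] is the SMARTS for an amide: a carbonyl carbon bonded to a trivalent nitrogen.
The molecule carries 4 separate instances of a primary amide (-C(=O)NH2) meeting every constraint; each maps to a distinct set of atoms, giving 4 matches.

4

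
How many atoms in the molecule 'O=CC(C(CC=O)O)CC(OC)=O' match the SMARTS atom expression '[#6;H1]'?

4

The query [#6;H1] means: any carbon bearing exactly one hydrogen.
Check the 13 heavy atoms by environment: 2× C (H2) → no; 4× C (H1) → match; 1× O (H1) → no; 4× O (H0) → no; 1× C (H0) → no; 1× C (H3) → no.
That gives 4 matching atoms.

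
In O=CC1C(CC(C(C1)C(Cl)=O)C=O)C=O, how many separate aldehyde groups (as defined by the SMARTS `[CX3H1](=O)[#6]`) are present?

3

[CX3H1](=O)[#6] is the SMARTS for an aldehyde: an sp2 carbon with one H, double-bonded to O and single-bonded to carbon.
The molecule carries 3 separate instances of an aldehyde (-CHO) meeting every constraint; each maps to a distinct set of atoms, giving 3 matches.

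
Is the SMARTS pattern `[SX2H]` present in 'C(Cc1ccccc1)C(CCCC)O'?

No

The pattern [SX2H] describes an aliphatic sulfur with two connections, one being H — a thiol.
The closest candidate here is a hydroxyl group (-OH), but it is an -OH, not an -SH. No other fragment satisfies the full query, so there is no match.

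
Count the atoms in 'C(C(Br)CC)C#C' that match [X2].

2

Check the 7 heavy atoms by environment: 4× C (X4) → no; 2× C (X2) → match; 1× Br (X1) → no.
That gives 2 matching atoms.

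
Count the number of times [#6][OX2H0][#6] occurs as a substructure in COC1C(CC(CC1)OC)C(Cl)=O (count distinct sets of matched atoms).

2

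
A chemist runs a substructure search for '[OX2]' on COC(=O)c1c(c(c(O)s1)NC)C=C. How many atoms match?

2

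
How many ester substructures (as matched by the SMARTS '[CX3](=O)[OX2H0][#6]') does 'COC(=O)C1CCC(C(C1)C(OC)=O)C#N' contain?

2

[CX3](=O)[OX2H0][#6] is the SMARTS for an ester: a carbonyl carbon bonded to an oxygen that is itself bonded to carbon (no H on that O).
The molecule carries 2 separate instances of a methyl-ester group (-C(=O)OCH3) meeting every constraint; each maps to a distinct set of atoms, giving 2 matches.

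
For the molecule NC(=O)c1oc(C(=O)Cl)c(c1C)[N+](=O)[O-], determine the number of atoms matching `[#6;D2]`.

0

The query [#6;D2] means: any carbon bonded to exactly two heavy atoms.
Check the 15 heavy atoms by environment: 1× o (aromatic, D2) → no; 4× c (aromatic, D3) → no; 2× C (D3) → no; 3× O (D1) → no; 1× N (D1) → no; 1× C (D1) → no; 1× N (charge +1, D3) → no; 1× O (charge -1, D1) → no; 1× Cl (D1) → no.
No environment satisfies the query, so 0 matching atoms.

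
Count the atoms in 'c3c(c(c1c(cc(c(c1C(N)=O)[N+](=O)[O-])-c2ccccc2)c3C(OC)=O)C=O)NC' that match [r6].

16

Check the 30 heavy atoms by environment: 16× c (aromatic, in 6-ring) → match; 5× C (acyclic) → no; 5× O (acyclic) → no; 2× N (acyclic) → no; 1× N (charge +1, acyclic) → no; 1× O (charge -1, acyclic) → no.
That gives 16 matching atoms.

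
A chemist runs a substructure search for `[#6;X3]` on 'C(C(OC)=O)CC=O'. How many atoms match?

The query [#6;X3] means: any carbon (aromatic or not) with three total connections.
Check the 8 heavy atoms by environment: 3× C (X4) → no; 2× C (X3) → match; 2× O (X1) → no; 1× O (X2) → no.
That gives 2 matching atoms.

2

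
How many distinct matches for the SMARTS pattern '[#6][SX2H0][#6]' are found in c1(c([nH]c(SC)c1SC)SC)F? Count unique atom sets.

3

[#6][SX2H0][#6] is the SMARTS for a thioether: an aliphatic sulfur bridging two carbons with no H on the sulfur.
The molecule carries 3 separate instances of a methylthio ether (-SCH3) meeting every constraint; each maps to a distinct set of atoms, giving 3 matches.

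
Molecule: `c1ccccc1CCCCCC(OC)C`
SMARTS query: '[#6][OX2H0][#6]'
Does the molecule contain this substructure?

The pattern [#6][OX2H0][#6] describes an aliphatic oxygen bridging two carbons with no H on the oxygen — an ether.
The molecule carries a methoxy ether (-OCH3), whose atoms satisfy every constraint of the query, so the pattern matches.

Yes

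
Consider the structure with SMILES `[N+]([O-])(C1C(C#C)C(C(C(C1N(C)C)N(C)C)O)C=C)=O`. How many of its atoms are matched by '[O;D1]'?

3

Check the 20 heavy atoms by environment: 6× C (D3) → no; 1× N (charge +1, D3) → no; 1× O (charge -1, D1) → match; 2× O (D1) → match; 2× C (D2) → no; 6× C (D1) → no; 2× N (D3) → no.
Summing the matching environments: 1 + 2 = 3 matching atoms.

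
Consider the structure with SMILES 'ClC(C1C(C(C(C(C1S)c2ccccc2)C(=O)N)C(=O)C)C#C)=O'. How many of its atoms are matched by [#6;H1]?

12

The query [#6;H1] means: any carbon bearing exactly one hydrogen.
Check the 24 heavy atoms by environment: 7× C (H1) → match; 4× C (H0) → no; 1× c (aromatic, H0) → no; 5× c (aromatic, H1) → match; 3× O (H0) → no; 1× Cl (H0) → no; 1× C (H3) → no; 1× S (H1) → no; 1× N (H2) → no.
Summing the matching environments: 7 + 5 = 12 matching atoms.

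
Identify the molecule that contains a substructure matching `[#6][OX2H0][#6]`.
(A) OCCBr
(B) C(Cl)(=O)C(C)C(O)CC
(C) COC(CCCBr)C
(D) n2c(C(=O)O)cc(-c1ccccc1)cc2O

C

[#6][OX2H0][#6] describes an aliphatic oxygen bridging two carbons with no H on the oxygen (an ether).
(A) has a hydroxyl group (-OH) but the oxygen has H1, not H0 bridging two carbons.
(B) has a hydroxyl group (-OH) but the oxygen has H1, not H0 bridging two carbons.
(C) contains a methoxy ether (-OCH3), which satisfies every atom and bond constraint.
(D) has a hydroxyl group (-OH) but the oxygen has H1, not H0 bridging two carbons.
So the answer is (C).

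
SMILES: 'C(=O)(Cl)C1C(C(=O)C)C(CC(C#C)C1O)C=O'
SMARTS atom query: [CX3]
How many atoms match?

Check the 17 heavy atoms by environment: 7× C (X4) → no; 3× C (X3) → match; 3× O (X1) → no; 1× O (X2) → no; 2× C (X2) → no; 1× Cl (X1) → no.
That gives 3 matching atoms.

3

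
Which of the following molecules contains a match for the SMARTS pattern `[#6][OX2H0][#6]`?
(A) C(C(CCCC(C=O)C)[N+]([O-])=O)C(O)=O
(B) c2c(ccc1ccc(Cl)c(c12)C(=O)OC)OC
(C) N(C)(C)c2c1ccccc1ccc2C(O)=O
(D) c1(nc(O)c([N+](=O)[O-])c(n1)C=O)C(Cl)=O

[#6][OX2H0][#6] describes an aliphatic oxygen bridging two carbons with no H on the oxygen (an ether).
(A) has a carboxylic acid group (-C(=O)OH) but the -OH oxygen has H1; the =O is OX1, not OX2.
(B) contains a methoxy ether (-OCH3), which satisfies every atom and bond constraint.
(C) has a carboxylic acid group (-C(=O)OH) but the -OH oxygen has H1; the =O is OX1, not OX2.
(D) has a hydroxyl group (-OH) but the oxygen has H1, not H0 bridging two carbons.
So the answer is (B).

B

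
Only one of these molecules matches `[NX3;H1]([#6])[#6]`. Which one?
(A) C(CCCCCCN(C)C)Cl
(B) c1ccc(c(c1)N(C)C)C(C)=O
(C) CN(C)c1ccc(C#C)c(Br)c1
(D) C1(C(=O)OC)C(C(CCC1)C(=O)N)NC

D

[NX3;H1]([#6])[#6] describes a trivalent nitrogen with one H, bonded to two carbons (a secondary amine).
(A) has a dimethylamino group (-N(CH3)2) but the nitrogen has H0, not H1.
(B) has a dimethylamino group (-N(CH3)2) but the nitrogen has H0, not H1.
(C) has a dimethylamino group (-N(CH3)2) but the nitrogen has H0, not H1.
(D) contains an N-methylamino group (-NHCH3), which satisfies every atom and bond constraint.
So the answer is (D).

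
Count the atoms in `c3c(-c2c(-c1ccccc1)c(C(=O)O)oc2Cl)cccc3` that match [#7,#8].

The query [#7,#8] means: nitrogen or oxygen (comma = OR).
Check the 21 heavy atoms by environment: 1× o (aromatic) → match; 16× c (aromatic) → no; 1× C → no; 2× O → match; 1× Cl → no.
Summing the matching environments: 1 + 2 = 3 matching atoms.

3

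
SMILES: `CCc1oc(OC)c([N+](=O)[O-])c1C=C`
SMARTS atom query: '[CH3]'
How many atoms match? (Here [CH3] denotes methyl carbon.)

2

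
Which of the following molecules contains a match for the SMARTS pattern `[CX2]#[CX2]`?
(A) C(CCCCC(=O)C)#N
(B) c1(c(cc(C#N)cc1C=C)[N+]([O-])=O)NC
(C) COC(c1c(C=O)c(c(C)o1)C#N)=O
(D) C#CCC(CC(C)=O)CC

[CX2]#[CX2] describes a carbon-carbon triple bond (an alkyne).
(A) has a nitrile (-C#N) but the triple bond is C#N, not C#C.
(B) has a nitrile (-C#N) but the triple bond is C#N, not C#C.
(C) has a nitrile (-C#N) but the triple bond is C#N, not C#C.
(D) contains an ethynyl group (-C#CH), which satisfies every atom and bond constraint.
So the answer is (D).

D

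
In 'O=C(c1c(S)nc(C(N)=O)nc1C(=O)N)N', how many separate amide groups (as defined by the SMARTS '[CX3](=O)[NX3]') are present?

3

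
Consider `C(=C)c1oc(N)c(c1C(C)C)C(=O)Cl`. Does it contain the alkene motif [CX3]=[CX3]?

Yes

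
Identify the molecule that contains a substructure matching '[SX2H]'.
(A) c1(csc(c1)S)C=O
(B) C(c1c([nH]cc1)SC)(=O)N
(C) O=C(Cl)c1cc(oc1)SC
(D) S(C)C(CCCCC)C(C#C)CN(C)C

A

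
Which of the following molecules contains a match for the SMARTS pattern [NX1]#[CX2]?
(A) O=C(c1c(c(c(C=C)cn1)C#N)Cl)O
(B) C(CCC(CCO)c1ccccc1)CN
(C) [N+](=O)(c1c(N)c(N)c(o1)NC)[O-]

A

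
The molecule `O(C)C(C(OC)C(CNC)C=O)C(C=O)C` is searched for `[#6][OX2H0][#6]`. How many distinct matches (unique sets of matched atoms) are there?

[#6][OX2H0][#6] is the SMARTS for an ether: an aliphatic oxygen bridging two carbons with no H on the oxygen.
The molecule carries 2 separate instances of a methoxy ether (-OCH3) meeting every constraint; each maps to a distinct set of atoms, giving 2 matches.

2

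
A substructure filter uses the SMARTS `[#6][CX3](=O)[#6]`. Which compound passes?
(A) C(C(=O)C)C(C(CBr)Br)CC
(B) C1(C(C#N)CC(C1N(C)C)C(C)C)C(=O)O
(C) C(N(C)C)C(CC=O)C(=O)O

A

[#6][CX3](=O)[#6] describes a carbonyl carbon (no H) flanked by two carbons (a ketone).
(A) contains an acetyl/ketone group (-C(=O)CH3), which satisfies every atom and bond constraint.
(B) has a carboxylic acid group (-C(=O)OH) but one neighbour of the carbonyl carbon is O, not C.
(C) has a carboxylic acid group (-C(=O)OH) but one neighbour of the carbonyl carbon is O, not C.
So the answer is (A).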